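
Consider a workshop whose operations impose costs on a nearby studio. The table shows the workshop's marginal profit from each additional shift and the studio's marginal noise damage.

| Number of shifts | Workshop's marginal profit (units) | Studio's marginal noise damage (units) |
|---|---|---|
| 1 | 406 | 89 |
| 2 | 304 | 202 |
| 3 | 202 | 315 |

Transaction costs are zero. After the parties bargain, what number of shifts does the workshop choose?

2

Bargaining reaches the level where marginal profit last exceeds marginal noise damage.
That holds through level 2 (304 ≥ 202) but not at 3 (202 < 315).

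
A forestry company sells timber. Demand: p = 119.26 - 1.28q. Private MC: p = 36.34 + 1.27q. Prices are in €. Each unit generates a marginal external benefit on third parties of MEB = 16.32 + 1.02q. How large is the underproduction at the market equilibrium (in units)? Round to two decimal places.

Market equilibrium (private): 36.34 + 1.27q = 119.26 - 1.28q → q_m = 32.5176.
Social marginal cost = private MC − MEB = 20.02 + 0.25q.
Set SMC = demand: 20.02 + 0.25q = 119.26 - 1.28q → q* = 64.8627.
Gap = |32.5176 − 64.8627| = 32.3451.

32.35 units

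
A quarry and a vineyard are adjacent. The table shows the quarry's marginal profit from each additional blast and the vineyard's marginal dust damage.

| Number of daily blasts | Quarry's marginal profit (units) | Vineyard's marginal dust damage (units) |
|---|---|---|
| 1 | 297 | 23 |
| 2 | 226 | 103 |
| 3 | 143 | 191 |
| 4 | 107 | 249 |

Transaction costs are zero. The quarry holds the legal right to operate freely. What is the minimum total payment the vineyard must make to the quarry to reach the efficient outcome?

250

Left alone the quarry would choose level 4 (marginal profit stays positive).
Efficient level: k* = 2 (marginal profit ≥ marginal dust damage through 2).
The vineyard must at least cover the quarry's forgone profit from cutting 4→2: 143 + 107 = 250.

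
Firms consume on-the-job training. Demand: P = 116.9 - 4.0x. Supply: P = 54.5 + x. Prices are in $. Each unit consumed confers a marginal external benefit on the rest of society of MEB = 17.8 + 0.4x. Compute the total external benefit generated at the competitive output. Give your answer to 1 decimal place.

Market equilibrium (private): 54.5 + x = 116.9 - 4.0x → x_m = 12.4800.
Total external benefit = ∫₀^{x_m} (17.8 + 0.4x) dx = 17.8×12.4800 + ½×0.4×12.4800² = 253.2941.

$253.3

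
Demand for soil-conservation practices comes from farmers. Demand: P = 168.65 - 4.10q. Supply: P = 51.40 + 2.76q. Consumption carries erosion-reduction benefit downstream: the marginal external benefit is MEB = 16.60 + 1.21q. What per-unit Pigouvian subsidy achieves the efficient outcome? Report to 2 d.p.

subsidy = 45.27 per unit

Social marginal benefit = demand + MEB = 185.25 - 2.89q.
Set SMB = MC: 185.25 - 2.89q = 51.40 + 2.76q → q* = 23.6903.
The Pigouvian subsidy equals MEB at q*: 16.60 + 1.21×23.6903 = 45.2653.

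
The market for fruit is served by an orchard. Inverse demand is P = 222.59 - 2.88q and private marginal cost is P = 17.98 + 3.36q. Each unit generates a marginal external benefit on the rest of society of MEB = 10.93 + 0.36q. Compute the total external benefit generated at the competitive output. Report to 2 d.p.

Market equilibrium (private): 17.98 + 3.36q = 222.59 - 2.88q → q_m = 32.7901.
Total external benefit = ∫₀^{q_m} (10.93 + 0.36q) dq = 10.93×32.7901 + ½×0.36×32.7901² = 551.9301.

551.93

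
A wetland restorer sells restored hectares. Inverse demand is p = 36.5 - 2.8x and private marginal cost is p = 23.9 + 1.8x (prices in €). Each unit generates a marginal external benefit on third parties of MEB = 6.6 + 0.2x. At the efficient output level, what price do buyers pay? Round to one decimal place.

P = €24.3

Social marginal cost = private MC − MEB = 17.3 + 1.6x.
Set SMC = demand: 17.3 + 1.6x = 36.5 - 2.8x → x* = 4.3636.
Consumer price on the demand curve at x*: 36.5 − 2.8×4.3636 = 24.2819.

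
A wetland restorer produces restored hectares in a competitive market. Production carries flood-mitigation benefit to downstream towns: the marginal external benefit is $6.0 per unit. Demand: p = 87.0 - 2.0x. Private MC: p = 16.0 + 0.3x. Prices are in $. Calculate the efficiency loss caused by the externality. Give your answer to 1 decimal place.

Market equilibrium (private): 16.0 + 0.3x = 87.0 - 2.0x → x_m = 30.8696.
Social marginal cost = private MC − MEB = 10.0 + 0.3x.
Set SMC = demand: 10.0 + 0.3x = 87.0 - 2.0x → x* = 33.4783.
The loss is the area between SMC and demand from x* to x_m; with linear curves that's a triangle of height MEB(x_m).
DWL = ½ × 2.6087 × 6.0000 = 7.8261.

DWL = $7.8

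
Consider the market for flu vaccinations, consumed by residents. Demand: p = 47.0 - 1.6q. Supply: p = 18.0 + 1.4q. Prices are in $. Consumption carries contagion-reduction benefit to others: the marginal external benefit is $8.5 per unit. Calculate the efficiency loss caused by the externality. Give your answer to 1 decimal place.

Market equilibrium (private): 18.0 + 1.4q = 47.0 - 1.6q → q_m = 9.6667.
Social marginal benefit = demand + MEB = 55.5 - 1.6q.
Set SMB = MC: 55.5 - 1.6q = 18.0 + 1.4q → q* = 12.5000.
The loss is the area between SMB and MC from q* to q_m; with linear curves that's a triangle of height MEB(q_m).
DWL = ½ × 2.8333 × 8.5000 = 12.0415.

DWL = $12.0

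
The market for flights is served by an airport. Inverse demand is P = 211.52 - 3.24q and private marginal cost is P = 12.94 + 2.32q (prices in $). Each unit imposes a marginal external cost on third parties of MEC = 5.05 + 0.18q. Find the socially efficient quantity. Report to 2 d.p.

q* = 33.72

Social marginal cost = private MC + MEC = 17.99 + 2.50q.
Set SMC = demand: 17.99 + 2.50q = 211.52 - 3.24q → q* = 33.7160.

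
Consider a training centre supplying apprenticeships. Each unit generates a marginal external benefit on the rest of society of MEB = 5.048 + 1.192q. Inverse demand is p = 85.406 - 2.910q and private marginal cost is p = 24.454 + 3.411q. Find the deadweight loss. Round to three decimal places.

Market equilibrium (private): 24.454 + 3.411q = 85.406 - 2.910q → q_m = 9.6428.
Social marginal cost = private MC − MEB = 19.406 + 2.219q.
Set SMC = demand: 19.406 + 2.219q = 85.406 - 2.910q → q* = 12.8680.
The loss is the area between SMC and demand from q* to q_m; with linear curves that's a triangle of height MEB(q_m).
DWL = ½ × 3.2252 × 16.5422 = 26.6760.

DWL = 26.676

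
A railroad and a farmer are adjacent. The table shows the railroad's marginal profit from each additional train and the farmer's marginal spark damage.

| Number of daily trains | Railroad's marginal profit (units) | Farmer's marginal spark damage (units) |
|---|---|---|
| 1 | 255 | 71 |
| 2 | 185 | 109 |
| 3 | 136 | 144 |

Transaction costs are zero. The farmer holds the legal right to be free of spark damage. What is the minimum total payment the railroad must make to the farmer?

Efficient level: marginal profit ≥ marginal spark damage through level 2, so k* = 2.
With the farmer holding the right, the railroad must at least compensate total damage at k*: 71 + 109 = 180.

180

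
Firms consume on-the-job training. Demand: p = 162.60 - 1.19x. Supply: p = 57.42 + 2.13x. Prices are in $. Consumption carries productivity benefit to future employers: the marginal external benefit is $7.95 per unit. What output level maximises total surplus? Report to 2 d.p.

x* = 34.08

Social marginal benefit = demand + MEB = 170.55 - 1.19x.
Set SMB = MC: 170.55 - 1.19x = 57.42 + 2.13x → x* = 34.0753.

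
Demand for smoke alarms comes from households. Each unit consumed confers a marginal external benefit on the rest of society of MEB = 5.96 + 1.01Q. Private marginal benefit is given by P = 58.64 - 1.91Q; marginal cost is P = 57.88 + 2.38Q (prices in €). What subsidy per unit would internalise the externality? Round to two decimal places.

subsidy = €8.03 per unit

Social marginal benefit = demand + MEB = 64.60 - 0.90Q.
Set SMB = MC: 64.60 - 0.90Q = 57.88 + 2.38Q → Q* = 2.0488.
The Pigouvian subsidy equals MEB at Q*: 5.96 + 1.01×2.0488 = 8.0293.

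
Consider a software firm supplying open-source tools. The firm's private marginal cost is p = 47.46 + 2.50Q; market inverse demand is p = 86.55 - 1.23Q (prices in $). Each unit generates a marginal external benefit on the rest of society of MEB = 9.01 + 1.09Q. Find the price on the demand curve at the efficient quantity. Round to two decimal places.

Social marginal cost = private MC − MEB = 38.45 + 1.41Q.
Set SMC = demand: 38.45 + 1.41Q = 86.55 - 1.23Q → Q* = 18.2197.
Consumer price on the demand curve at Q*: 86.55 − 1.23×18.2197 = 64.1398.

P = $64.14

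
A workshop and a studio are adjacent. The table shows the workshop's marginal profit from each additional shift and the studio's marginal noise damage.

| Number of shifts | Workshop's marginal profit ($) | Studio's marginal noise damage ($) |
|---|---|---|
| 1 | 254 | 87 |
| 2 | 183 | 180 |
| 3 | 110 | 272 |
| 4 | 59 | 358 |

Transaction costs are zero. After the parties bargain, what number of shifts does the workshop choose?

2

Bargaining reaches the level where marginal profit last exceeds marginal noise damage.
That holds through level 2 (183 ≥ 180) but not at 3 (110 < 272).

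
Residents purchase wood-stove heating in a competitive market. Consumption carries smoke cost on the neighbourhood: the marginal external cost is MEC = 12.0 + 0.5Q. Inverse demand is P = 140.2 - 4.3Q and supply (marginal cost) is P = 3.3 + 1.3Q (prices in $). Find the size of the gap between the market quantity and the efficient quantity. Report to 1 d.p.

4.0 units

Market equilibrium (private): 3.3 + 1.3Q = 140.2 - 4.3Q → Q_m = 24.4464.
Social marginal benefit = demand − MEC = 128.2 - 4.8Q.
Set SMB = MC: 128.2 - 4.8Q = 3.3 + 1.3Q → Q* = 20.4754.
Gap = |24.4464 − 20.4754| = 3.9710.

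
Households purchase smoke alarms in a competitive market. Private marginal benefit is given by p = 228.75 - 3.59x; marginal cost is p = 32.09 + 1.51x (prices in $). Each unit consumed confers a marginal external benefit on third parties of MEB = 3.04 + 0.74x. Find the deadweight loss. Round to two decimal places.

DWL = $114.33

Market equilibrium (private): 32.09 + 1.51x = 228.75 - 3.59x → x_m = 38.5608.
Social marginal benefit = demand + MEB = 231.79 - 2.85x.
Set SMB = MC: 231.79 - 2.85x = 32.09 + 1.51x → x* = 45.8028.
Height of the DWL triangle at x_m is SMB(x_m) − MC(x_m) = MEB(x_m) = 31.5750.
DWL = ½ × 7.2420 × 31.5750 = 114.3331.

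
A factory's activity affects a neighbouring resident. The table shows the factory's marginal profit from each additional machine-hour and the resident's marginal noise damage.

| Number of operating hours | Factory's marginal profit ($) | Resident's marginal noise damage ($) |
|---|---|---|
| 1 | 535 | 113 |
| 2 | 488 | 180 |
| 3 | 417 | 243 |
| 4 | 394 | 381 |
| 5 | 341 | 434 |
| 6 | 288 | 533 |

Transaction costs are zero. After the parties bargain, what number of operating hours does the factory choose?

Bargaining reaches the level where marginal profit last exceeds marginal noise damage.
That holds through level 4 (394 ≥ 381) but not at 5 (341 < 434).

4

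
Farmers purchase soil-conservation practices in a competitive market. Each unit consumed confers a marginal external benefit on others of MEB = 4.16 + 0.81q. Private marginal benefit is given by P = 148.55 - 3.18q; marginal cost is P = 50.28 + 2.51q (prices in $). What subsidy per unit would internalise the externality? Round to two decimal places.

subsidy = $21.16 per unit

Social marginal benefit = demand + MEB = 152.71 - 2.37q.
Set SMB = MC: 152.71 - 2.37q = 50.28 + 2.51q → q* = 20.9898.
The Pigouvian subsidy equals MEB at q*: 4.16 + 0.81×20.9898 = 21.1617.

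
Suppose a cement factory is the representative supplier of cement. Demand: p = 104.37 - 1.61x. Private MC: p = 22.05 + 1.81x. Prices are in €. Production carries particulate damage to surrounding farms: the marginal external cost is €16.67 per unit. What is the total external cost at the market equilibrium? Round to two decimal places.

Market equilibrium (private): 22.05 + 1.81x = 104.37 - 1.61x → x_m = 24.0702.
Total external cost = MEC × x_m = 16.67 × 24.0702 = 401.2502.

€401.25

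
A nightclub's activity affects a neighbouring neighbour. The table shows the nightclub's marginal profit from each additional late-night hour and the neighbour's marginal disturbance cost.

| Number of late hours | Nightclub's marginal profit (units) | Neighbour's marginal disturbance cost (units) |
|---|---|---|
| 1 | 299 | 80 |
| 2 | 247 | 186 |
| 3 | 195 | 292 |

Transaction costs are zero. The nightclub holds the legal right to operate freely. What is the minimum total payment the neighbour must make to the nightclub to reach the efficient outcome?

Left alone the nightclub would choose level 3 (marginal profit stays positive).
Efficient level: k* = 2 (marginal profit ≥ marginal disturbance cost through 2).
The neighbour must at least cover the nightclub's forgone profit from cutting 3→2: 195 = 195.

195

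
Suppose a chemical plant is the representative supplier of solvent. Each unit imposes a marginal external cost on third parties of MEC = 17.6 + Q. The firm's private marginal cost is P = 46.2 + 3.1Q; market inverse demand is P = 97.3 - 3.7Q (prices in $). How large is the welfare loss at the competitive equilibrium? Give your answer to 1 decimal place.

DWL = $40.4

Market equilibrium (private): 46.2 + 3.1Q = 97.3 - 3.7Q → Q_m = 7.5147.
Social marginal cost = private MC + MEC = 63.8 + 4.1Q.
Set SMC = demand: 63.8 + 4.1Q = 97.3 - 3.7Q → Q* = 4.2949.
The loss is the area between SMC and demand from Q* to Q_m; with linear curves that's a triangle of height MEC(Q_m).
DWL = ½ × 3.2198 × 25.1147 = 40.4322.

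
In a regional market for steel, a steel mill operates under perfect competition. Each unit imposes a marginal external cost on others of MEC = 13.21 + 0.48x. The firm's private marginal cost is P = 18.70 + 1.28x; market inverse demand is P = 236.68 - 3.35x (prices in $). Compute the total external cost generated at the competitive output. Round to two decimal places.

$1153.89

Market equilibrium (private): 18.70 + 1.28x = 236.68 - 3.35x → x_m = 47.0799.
Total external cost = ∫₀^{x_m} (13.21 + 0.48x) dx = 13.21×47.0799 + ½×0.48×47.0799² = 1153.8896.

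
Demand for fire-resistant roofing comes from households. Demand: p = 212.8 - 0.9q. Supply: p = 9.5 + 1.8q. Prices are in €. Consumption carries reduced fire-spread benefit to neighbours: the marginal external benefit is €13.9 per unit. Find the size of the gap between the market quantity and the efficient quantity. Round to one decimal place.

Market equilibrium (private): 9.5 + 1.8q = 212.8 - 0.9q → q_m = 75.2963.
Social marginal benefit = demand + MEB = 226.7 - 0.9q.
Set SMB = MC: 226.7 - 0.9q = 9.5 + 1.8q → q* = 80.4444.
Gap = |75.2963 − 80.4444| = 5.1481.

5.1 units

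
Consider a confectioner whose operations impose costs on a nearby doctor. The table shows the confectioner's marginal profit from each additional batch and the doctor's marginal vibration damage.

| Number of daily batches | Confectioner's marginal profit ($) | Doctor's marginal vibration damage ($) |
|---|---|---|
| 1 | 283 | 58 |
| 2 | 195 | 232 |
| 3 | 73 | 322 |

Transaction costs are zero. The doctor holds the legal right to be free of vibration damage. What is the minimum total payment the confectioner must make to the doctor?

$58

Efficient level: marginal profit ≥ marginal vibration damage through level 1, so k* = 1.
With the doctor holding the right, the confectioner must at least compensate total damage at k*: 58 = 58.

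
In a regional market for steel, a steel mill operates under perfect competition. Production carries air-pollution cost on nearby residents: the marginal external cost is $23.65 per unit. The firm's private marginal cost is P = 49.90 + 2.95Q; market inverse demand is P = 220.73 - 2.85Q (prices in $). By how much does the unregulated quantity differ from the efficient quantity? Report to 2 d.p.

Market equilibrium (private): 49.90 + 2.95Q = 220.73 - 2.85Q → Q_m = 29.4534.
Social marginal cost = private MC + MEC = 73.55 + 2.95Q.
Set SMC = demand: 73.55 + 2.95Q = 220.73 - 2.85Q → Q* = 25.3759.
Gap = |29.4534 − 25.3759| = 4.0775.

4.08 units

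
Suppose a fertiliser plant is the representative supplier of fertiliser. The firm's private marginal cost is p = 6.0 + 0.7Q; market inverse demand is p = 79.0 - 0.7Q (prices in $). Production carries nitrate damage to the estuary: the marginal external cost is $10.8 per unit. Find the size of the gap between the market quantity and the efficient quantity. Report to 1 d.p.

Market equilibrium (private): 6.0 + 0.7Q = 79.0 - 0.7Q → Q_m = 52.1429.
Social marginal cost = private MC + MEC = 16.8 + 0.7Q.
Set SMC = demand: 16.8 + 0.7Q = 79.0 - 0.7Q → Q* = 44.4286.
Gap = |52.1429 − 44.4286| = 7.7143.

7.7 units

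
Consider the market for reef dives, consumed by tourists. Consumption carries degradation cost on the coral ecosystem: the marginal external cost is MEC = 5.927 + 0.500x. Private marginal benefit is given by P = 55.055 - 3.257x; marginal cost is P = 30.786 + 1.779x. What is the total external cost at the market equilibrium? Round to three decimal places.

Market equilibrium (private): 30.786 + 1.779x = 55.055 - 3.257x → x_m = 4.8191.
Total external cost = ∫₀^{x_m} (5.927 + 0.500x) dx = 5.927×4.8191 + ½×0.500×4.8191² = 34.3687.

34.369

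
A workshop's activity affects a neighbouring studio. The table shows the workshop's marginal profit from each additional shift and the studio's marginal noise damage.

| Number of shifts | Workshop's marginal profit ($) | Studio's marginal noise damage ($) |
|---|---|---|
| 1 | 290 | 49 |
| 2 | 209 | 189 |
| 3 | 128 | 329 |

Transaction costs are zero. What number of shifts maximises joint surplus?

Bargaining reaches the level where marginal profit last exceeds marginal noise damage.
That holds through level 2 (209 ≥ 189) but not at 3 (128 < 329).

2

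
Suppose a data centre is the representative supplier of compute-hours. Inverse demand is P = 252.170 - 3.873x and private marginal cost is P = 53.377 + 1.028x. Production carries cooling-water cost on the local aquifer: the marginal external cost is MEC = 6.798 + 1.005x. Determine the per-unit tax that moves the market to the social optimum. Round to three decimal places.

tax = 39.469 per unit

Social marginal cost = private MC + MEC = 60.175 + 2.033x.
Set SMC = demand: 60.175 + 2.033x = 252.170 - 3.873x → x* = 32.5085.
The Pigouvian tax equals MEC at x*: 6.798 + 1.005×32.5085 = 39.4690.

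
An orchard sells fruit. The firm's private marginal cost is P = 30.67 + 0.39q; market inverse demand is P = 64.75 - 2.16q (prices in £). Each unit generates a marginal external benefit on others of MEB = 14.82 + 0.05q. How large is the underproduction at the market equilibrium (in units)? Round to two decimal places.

Market equilibrium (private): 30.67 + 0.39q = 64.75 - 2.16q → q_m = 13.3647.
Social marginal cost = private MC − MEB = 15.85 + 0.34q.
Set SMC = demand: 15.85 + 0.34q = 64.75 - 2.16q → q* = 19.5600.
Gap = |13.3647 − 19.5600| = 6.1953.

6.20 units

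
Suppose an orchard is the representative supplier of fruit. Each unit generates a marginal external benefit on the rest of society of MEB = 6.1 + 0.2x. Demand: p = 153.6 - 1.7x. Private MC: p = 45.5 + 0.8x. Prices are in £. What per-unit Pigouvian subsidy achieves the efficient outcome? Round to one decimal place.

Social marginal cost = private MC − MEB = 39.4 + 0.6x.
Set SMC = demand: 39.4 + 0.6x = 153.6 - 1.7x → x* = 49.6522.
The Pigouvian subsidy equals MEB at x*: 6.1 + 0.2×49.6522 = 16.0304.

subsidy = £16.0 per unit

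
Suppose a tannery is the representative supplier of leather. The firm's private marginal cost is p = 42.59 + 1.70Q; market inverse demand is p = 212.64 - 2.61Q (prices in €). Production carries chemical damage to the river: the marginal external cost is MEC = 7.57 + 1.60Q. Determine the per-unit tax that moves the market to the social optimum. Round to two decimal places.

tax = €51.56 per unit

Social marginal cost = private MC + MEC = 50.16 + 3.30Q.
Set SMC = demand: 50.16 + 3.30Q = 212.64 - 2.61Q → Q* = 27.4924.
The Pigouvian tax equals MEC at Q*: 7.57 + 1.60×27.4924 = 51.5578.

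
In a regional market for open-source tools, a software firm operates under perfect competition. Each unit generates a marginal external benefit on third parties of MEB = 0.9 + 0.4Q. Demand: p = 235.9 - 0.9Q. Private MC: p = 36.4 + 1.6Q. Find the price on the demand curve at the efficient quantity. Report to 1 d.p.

Social marginal cost = private MC − MEB = 35.5 + 1.2Q.
Set SMC = demand: 35.5 + 1.2Q = 235.9 - 0.9Q → Q* = 95.4286.
Consumer price on the demand curve at Q*: 235.9 − 0.9×95.4286 = 150.0143.

P = 150.0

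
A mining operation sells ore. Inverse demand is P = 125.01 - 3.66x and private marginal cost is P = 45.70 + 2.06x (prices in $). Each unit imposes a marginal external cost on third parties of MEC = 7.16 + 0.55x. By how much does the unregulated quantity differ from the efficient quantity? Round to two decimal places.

Market equilibrium (private): 45.70 + 2.06x = 125.01 - 3.66x → x_m = 13.8654.
Social marginal cost = private MC + MEC = 52.86 + 2.61x.
Set SMC = demand: 52.86 + 2.61x = 125.01 - 3.66x → x* = 11.5072.
Gap = |13.8654 − 11.5072| = 2.3582.

2.36 units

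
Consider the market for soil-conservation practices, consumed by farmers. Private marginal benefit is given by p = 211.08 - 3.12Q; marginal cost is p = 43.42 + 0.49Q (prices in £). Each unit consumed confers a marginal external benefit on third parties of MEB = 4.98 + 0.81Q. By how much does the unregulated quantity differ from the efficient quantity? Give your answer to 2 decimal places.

15.21 units

Market equilibrium (private): 43.42 + 0.49Q = 211.08 - 3.12Q → Q_m = 46.4432.
Social marginal benefit = demand + MEB = 216.06 - 2.31Q.
Set SMB = MC: 216.06 - 2.31Q = 43.42 + 0.49Q → Q* = 61.6571.
Gap = |46.4432 − 61.6571| = 15.2139.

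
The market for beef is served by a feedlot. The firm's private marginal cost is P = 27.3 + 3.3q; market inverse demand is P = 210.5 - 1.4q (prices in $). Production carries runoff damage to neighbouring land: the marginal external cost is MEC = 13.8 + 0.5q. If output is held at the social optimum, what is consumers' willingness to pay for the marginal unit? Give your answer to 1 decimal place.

P = $164.9

Social marginal cost = private MC + MEC = 41.1 + 3.8q.
Set SMC = demand: 41.1 + 3.8q = 210.5 - 1.4q → q* = 32.5769.
Consumer price on the demand curve at q*: 210.5 − 1.4×32.5769 = 164.8923.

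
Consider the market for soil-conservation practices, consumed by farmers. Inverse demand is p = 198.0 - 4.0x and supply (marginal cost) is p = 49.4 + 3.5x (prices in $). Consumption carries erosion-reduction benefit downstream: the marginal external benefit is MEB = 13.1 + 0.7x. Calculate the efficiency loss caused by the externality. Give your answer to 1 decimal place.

DWL = $53.5

Market equilibrium (private): 49.4 + 3.5x = 198.0 - 4.0x → x_m = 19.8133.
Social marginal benefit = demand + MEB = 211.1 - 3.3x.
Set SMB = MC: 211.1 - 3.3x = 49.4 + 3.5x → x* = 23.7794.
Between x* and x_m the wedge SMB − MC runs linearly from 0 to MEB(x_m), so the loss is a triangle.
DWL = ½ × 3.9661 × 26.9693 = 53.4815.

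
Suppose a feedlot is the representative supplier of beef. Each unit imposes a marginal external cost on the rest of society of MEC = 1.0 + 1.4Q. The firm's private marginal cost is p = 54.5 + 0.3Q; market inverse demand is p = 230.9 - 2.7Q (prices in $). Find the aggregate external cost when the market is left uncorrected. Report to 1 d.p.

$2479.0

Market equilibrium (private): 54.5 + 0.3Q = 230.9 - 2.7Q → Q_m = 58.8000.
Total external cost = ∫₀^{Q_m} (1.0 + 1.4Q) dQ = 1.0×58.8000 + ½×1.4×58.8000² = 2479.0080.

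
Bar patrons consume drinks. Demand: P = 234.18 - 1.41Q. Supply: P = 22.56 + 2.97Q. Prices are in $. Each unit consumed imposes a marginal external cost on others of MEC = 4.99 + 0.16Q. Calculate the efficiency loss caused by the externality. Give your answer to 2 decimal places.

DWL = $17.82

Market equilibrium (private): 22.56 + 2.97Q = 234.18 - 1.41Q → Q_m = 48.3151.
Social marginal benefit = demand − MEC = 229.19 - 1.57Q.
Set SMB = MC: 229.19 - 1.57Q = 22.56 + 2.97Q → Q* = 45.5132.
Height of the DWL triangle at Q_m is MC(Q_m) − SMB(Q_m) = MEC(Q_m) = 12.7204.
DWL = ½ × 2.8019 × 12.7204 = 17.8206.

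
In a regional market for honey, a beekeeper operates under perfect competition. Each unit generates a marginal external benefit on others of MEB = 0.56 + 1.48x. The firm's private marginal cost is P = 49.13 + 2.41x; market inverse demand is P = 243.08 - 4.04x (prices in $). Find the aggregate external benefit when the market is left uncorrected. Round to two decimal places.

Market equilibrium (private): 49.13 + 2.41x = 243.08 - 4.04x → x_m = 30.0698.
Total external benefit = ∫₀^{x_m} (0.56 + 1.48x) dx = 0.56×30.0698 + ½×1.48×30.0698² = 685.9418.

$685.94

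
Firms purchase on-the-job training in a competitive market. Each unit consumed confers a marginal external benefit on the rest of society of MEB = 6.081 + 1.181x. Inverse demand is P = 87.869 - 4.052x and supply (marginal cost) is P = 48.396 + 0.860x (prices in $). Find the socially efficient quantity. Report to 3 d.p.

x* = 12.210

Social marginal benefit = demand + MEB = 93.950 - 2.871x.
Set SMB = MC: 93.950 - 2.871x = 48.396 + 0.860x → x* = 12.2096.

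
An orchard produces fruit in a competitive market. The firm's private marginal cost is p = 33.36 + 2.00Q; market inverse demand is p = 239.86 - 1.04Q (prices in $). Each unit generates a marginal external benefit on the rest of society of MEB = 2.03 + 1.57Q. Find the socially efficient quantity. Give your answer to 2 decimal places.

Social marginal cost = private MC − MEB = 31.33 + 0.43Q.
Set SMC = demand: 31.33 + 0.43Q = 239.86 - 1.04Q → Q* = 141.8571.

Q* = 141.86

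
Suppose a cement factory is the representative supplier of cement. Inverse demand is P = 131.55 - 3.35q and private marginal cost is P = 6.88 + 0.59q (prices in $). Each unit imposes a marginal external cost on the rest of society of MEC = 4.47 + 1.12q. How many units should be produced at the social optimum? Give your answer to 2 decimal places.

q* = 23.75

Social marginal cost = private MC + MEC = 11.35 + 1.71q.
Set SMC = demand: 11.35 + 1.71q = 131.55 - 3.35q → q* = 23.7549.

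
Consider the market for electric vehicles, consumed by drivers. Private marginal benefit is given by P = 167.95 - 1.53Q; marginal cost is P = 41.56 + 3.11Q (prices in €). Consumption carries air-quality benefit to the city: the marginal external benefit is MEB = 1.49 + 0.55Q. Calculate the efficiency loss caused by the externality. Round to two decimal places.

Market equilibrium (private): 41.56 + 3.11Q = 167.95 - 1.53Q → Q_m = 27.2392.
Social marginal benefit = demand + MEB = 169.44 - 0.98Q.
Set SMB = MC: 169.44 - 0.98Q = 41.56 + 3.11Q → Q* = 31.2665.
The welfare-loss triangle has base |Q_m − Q*| and height MEB(Q_m) (the vertical gap between SMB and MC is zero at Q* and MEB at Q_m).
DWL = ½ × 4.0273 × 16.4716 = 33.1680.

DWL = €33.17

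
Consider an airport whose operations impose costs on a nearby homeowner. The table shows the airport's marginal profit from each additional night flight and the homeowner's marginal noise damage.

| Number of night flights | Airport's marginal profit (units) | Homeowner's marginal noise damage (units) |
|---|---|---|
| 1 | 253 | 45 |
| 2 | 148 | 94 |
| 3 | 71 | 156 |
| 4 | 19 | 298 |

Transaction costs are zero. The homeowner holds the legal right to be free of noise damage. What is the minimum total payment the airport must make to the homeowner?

139

Efficient level: marginal profit ≥ marginal noise damage through level 2, so k* = 2.
With the homeowner holding the right, the airport must at least compensate total damage at k*: 45 + 94 = 139.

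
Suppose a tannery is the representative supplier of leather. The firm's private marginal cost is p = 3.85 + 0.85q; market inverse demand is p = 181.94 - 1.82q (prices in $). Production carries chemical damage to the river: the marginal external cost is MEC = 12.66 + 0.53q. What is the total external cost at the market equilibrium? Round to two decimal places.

$2023.40

Market equilibrium (private): 3.85 + 0.85q = 181.94 - 1.82q → q_m = 66.7004.
Total external cost = ∫₀^{q_m} (12.66 + 0.53q) dq = 12.66×66.7004 + ½×0.53×66.7004² = 2023.3971.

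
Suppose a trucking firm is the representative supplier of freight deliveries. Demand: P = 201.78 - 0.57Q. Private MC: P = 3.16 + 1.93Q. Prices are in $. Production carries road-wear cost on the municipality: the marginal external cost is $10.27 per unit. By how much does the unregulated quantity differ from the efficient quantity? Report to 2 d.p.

Market equilibrium (private): 3.16 + 1.93Q = 201.78 - 0.57Q → Q_m = 79.4480.
Social marginal cost = private MC + MEC = 13.43 + 1.93Q.
Set SMC = demand: 13.43 + 1.93Q = 201.78 - 0.57Q → Q* = 75.3400.
Gap = |79.4480 − 75.3400| = 4.1080.

4.11 units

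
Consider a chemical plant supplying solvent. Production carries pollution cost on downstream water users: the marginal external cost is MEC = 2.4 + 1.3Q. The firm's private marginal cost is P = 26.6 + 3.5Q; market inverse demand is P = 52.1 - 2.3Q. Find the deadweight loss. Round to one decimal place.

DWL = 4.6

Market equilibrium (private): 26.6 + 3.5Q = 52.1 - 2.3Q → Q_m = 4.3966.
Social marginal cost = private MC + MEC = 29.0 + 4.8Q.
Set SMC = demand: 29.0 + 4.8Q = 52.1 - 2.3Q → Q* = 3.2535.
The welfare-loss triangle has base |Q_m − Q*| and height MEC(Q_m) (the vertical gap between SMC and demand is zero at Q* and MEC at Q_m).
DWL = ½ × 1.1431 × 8.1155 = 4.6384.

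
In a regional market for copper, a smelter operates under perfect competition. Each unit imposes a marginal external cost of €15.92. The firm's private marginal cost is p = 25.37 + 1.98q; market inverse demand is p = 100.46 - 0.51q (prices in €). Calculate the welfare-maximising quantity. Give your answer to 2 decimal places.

Social marginal cost = private MC + MEC = 41.29 + 1.98q.
Set SMC = demand: 41.29 + 1.98q = 100.46 - 0.51q → q* = 23.7631.

q* = 23.76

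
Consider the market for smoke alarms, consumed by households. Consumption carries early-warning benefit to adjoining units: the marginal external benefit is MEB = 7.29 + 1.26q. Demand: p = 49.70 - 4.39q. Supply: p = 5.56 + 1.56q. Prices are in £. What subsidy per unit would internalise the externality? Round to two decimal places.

Social marginal benefit = demand + MEB = 56.99 - 3.13q.
Set SMB = MC: 56.99 - 3.13q = 5.56 + 1.56q → q* = 10.9659.
The Pigouvian subsidy equals MEB at q*: 7.29 + 1.26×10.9659 = 21.1070.

subsidy = £21.11 per unit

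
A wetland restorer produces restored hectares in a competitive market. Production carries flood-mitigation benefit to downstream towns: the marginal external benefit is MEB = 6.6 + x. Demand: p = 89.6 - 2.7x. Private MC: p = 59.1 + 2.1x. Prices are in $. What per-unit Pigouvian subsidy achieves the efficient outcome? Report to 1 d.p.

Social marginal cost = private MC − MEB = 52.5 + 1.1x.
Set SMC = demand: 52.5 + 1.1x = 89.6 - 2.7x → x* = 9.7632.
The Pigouvian subsidy equals MEB at x*: 6.6 + 1.0×9.7632 = 16.3632.

subsidy = $16.4 per unit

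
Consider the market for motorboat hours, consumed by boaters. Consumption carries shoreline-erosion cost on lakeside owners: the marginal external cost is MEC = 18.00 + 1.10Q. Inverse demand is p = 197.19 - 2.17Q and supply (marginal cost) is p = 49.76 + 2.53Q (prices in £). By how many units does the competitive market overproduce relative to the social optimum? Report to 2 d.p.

9.05 units

Market equilibrium (private): 49.76 + 2.53Q = 197.19 - 2.17Q → Q_m = 31.3681.
Social marginal benefit = demand − MEC = 179.19 - 3.27Q.
Set SMB = MC: 179.19 - 3.27Q = 49.76 + 2.53Q → Q* = 22.3155.
Gap = |31.3681 − 22.3155| = 9.0526.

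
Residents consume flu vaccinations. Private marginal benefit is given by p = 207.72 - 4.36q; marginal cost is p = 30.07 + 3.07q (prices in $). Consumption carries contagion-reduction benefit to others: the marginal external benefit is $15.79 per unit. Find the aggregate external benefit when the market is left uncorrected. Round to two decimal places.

$377.54

Market equilibrium (private): 30.07 + 3.07q = 207.72 - 4.36q → q_m = 23.9098.
Total external benefit = MEB × q_m = 15.79 × 23.9098 = 377.5357.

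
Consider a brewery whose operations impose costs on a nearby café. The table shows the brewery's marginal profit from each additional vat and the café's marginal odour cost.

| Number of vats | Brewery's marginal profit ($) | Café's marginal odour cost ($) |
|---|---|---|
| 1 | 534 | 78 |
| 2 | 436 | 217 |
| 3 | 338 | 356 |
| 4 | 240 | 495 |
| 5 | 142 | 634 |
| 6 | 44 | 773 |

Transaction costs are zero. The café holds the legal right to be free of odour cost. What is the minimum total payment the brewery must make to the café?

$295

Efficient level: marginal profit ≥ marginal odour cost through level 2, so k* = 2.
With the café holding the right, the brewery must at least compensate total damage at k*: 78 + 217 = 295.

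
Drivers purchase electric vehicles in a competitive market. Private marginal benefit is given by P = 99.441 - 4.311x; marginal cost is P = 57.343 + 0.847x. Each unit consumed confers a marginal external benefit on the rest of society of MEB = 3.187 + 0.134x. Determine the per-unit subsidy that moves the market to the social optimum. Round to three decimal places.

Social marginal benefit = demand + MEB = 102.628 - 4.177x.
Set SMB = MC: 102.628 - 4.177x = 57.343 + 0.847x → x* = 9.0137.
The Pigouvian subsidy equals MEB at x*: 3.187 + 0.134×9.0137 = 4.3948.

subsidy = 4.395 per unit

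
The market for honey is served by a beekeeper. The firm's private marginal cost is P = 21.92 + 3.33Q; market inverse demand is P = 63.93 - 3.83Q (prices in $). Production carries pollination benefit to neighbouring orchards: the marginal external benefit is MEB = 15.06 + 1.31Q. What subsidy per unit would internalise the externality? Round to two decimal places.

subsidy = $27.84 per unit

Social marginal cost = private MC − MEB = 6.86 + 2.02Q.
Set SMC = demand: 6.86 + 2.02Q = 63.93 - 3.83Q → Q* = 9.7556.
The Pigouvian subsidy equals MEB at Q*: 15.06 + 1.31×9.7556 = 27.8398.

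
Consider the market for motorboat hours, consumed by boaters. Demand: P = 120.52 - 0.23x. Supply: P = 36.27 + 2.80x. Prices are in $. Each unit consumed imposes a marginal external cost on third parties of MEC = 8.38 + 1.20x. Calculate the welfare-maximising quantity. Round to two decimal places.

Social marginal benefit = demand − MEC = 112.14 - 1.43x.
Set SMB = MC: 112.14 - 1.43x = 36.27 + 2.80x → x* = 17.9362.

x* = 17.94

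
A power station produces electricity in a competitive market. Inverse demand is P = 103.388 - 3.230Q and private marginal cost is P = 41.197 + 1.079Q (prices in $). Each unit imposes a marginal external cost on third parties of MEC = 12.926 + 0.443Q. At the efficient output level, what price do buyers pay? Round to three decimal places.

P = $69.902

Social marginal cost = private MC + MEC = 54.123 + 1.522Q.
Set SMC = demand: 54.123 + 1.522Q = 103.388 - 3.230Q → Q* = 10.3672.
Consumer price on the demand curve at Q*: 103.388 − 3.230×10.3672 = 69.9019.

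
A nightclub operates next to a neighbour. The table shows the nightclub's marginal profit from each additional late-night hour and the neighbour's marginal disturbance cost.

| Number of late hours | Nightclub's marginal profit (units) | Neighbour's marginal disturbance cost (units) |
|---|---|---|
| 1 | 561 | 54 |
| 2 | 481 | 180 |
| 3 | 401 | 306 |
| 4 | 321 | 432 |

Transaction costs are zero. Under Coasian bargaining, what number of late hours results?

Bargaining reaches the level where marginal profit last exceeds marginal disturbance cost.
That holds through level 3 (401 ≥ 306) but not at 4 (321 < 432).

3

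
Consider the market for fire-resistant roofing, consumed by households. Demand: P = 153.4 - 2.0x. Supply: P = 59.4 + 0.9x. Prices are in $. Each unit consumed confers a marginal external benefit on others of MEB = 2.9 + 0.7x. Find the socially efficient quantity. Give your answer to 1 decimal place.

x* = 44.0

Social marginal benefit = demand + MEB = 156.3 - 1.3x.
Set SMB = MC: 156.3 - 1.3x = 59.4 + 0.9x → x* = 44.0455.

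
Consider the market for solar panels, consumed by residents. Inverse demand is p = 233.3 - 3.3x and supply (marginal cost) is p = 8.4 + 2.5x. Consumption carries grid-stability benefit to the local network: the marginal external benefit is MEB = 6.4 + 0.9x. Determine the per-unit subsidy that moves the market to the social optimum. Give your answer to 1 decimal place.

subsidy = 48.9 per unit

Social marginal benefit = demand + MEB = 239.7 - 2.4x.
Set SMB = MC: 239.7 - 2.4x = 8.4 + 2.5x → x* = 47.2041.
The Pigouvian subsidy equals MEB at x*: 6.4 + 0.9×47.2041 = 48.8837.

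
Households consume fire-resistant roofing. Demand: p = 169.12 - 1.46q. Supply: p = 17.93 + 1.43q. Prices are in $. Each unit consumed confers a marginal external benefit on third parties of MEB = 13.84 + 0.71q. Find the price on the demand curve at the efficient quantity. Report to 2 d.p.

P = $58.60

Social marginal benefit = demand + MEB = 182.96 - 0.75q.
Set SMB = MC: 182.96 - 0.75q = 17.93 + 1.43q → q* = 75.7018.
Consumer price on the demand curve at q*: 169.12 − 1.46×75.7018 = 58.5954.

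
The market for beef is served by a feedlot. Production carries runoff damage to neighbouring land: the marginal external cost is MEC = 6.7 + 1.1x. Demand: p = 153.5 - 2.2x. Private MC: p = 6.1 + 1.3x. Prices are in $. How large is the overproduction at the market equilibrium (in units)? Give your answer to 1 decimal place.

Market equilibrium (private): 6.1 + 1.3x = 153.5 - 2.2x → x_m = 42.1143.
Social marginal cost = private MC + MEC = 12.8 + 2.4x.
Set SMC = demand: 12.8 + 2.4x = 153.5 - 2.2x → x* = 30.5870.
Gap = |42.1143 − 30.5870| = 11.5273.

11.5 units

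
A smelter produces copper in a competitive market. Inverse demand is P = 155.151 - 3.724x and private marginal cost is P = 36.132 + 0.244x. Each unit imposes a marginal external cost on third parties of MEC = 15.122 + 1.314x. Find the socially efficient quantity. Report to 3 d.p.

x* = 19.670

Social marginal cost = private MC + MEC = 51.254 + 1.558x.
Set SMC = demand: 51.254 + 1.558x = 155.151 - 3.724x → x* = 19.6700.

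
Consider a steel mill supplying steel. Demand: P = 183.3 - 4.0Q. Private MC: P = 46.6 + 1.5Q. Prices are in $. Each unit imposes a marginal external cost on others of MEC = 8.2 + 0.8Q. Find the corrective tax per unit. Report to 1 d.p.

Social marginal cost = private MC + MEC = 54.8 + 2.3Q.
Set SMC = demand: 54.8 + 2.3Q = 183.3 - 4.0Q → Q* = 20.3968.
The Pigouvian tax equals MEC at Q*: 8.2 + 0.8×20.3968 = 24.5174.

tax = $24.5 per unit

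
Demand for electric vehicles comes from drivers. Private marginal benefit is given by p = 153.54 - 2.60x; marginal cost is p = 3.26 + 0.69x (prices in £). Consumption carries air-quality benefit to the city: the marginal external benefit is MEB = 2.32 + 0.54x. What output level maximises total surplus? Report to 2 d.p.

Social marginal benefit = demand + MEB = 155.86 - 2.06x.
Set SMB = MC: 155.86 - 2.06x = 3.26 + 0.69x → x* = 55.4909.

x* = 55.49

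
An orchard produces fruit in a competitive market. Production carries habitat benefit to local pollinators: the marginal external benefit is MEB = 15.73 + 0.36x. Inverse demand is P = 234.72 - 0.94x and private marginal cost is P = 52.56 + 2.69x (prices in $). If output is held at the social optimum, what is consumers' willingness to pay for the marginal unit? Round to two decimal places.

P = $177.83

Social marginal cost = private MC − MEB = 36.83 + 2.33x.
Set SMC = demand: 36.83 + 2.33x = 234.72 - 0.94x → x* = 60.5168.
Consumer price on the demand curve at x*: 234.72 − 0.94×60.5168 = 177.8342.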